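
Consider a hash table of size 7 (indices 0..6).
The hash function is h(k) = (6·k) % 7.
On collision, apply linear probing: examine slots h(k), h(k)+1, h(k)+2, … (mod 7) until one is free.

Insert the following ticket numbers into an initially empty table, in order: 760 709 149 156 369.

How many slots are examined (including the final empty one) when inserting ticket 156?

3

Insert 760: h=3, slot 3 empty -> index 3.
Insert 709: h=5, slot 5 empty -> index 5.
Insert 149: h=5, slot 5 occupied -> index 6.
Insert 156: h=5, slots 5,6 occupied -> index 0.
Insert 369: h=2, slot 2 empty -> index 2.
Table: [156, ∅, 369, 760, ∅, 709, 149]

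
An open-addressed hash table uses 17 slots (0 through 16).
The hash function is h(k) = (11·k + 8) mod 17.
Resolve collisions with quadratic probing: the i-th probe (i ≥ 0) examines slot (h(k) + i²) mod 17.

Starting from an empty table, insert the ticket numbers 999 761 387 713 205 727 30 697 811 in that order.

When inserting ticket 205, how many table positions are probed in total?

2

999: h=15 → slot 15
761: h=15, probe 15,16 → slot 16
387: h=15, probe 15,16,2 → slot 2
713: h=14 → slot 14
205: h=2, probe 2,3 → slot 3
727: h=15, probe 15,16,2,7 → slot 7
30: h=15, probe 15,16,2,7,14,6 → slot 6
697: h=8 → slot 8
811: h=4 → slot 4
Table: [∅, ∅, 387, 205, 811, ∅, 30, 727, 697, ∅, ∅, ∅, ∅, ∅, 713, 999, 761]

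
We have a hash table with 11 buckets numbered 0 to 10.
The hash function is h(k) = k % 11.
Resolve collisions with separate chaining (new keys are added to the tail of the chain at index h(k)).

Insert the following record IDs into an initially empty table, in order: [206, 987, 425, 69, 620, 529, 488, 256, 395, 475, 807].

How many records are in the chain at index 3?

206 → bucket 8
987 → bucket 8 (collision)
425 → bucket 7
69 → bucket 3
620 → bucket 4
529 → bucket 1
488 → bucket 4 (collision)
256 → bucket 3 (collision)
395 → bucket 10
475 → bucket 2
807 → bucket 4 (collision)
Final buckets:
0: ∅
1: 529
2: 475
3: 69 -> 256
4: 620 -> 488 -> 807
5: ∅
6: ∅
7: 425
8: 206 -> 987
9: ∅
10: 395

2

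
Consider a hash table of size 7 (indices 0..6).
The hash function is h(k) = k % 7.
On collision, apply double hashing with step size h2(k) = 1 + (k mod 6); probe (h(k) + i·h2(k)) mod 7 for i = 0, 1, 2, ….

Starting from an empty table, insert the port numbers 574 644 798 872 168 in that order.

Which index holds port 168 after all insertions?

Insert 574: h=0, slot 0 empty -> index 0.
Insert 644: h=0, h2=3, slot 0 occupied -> index 3.
Insert 798: h=0, h2=1, slot 0 occupied -> index 1.
Insert 872: h=4, slot 4 empty -> index 4.
Insert 168: h=0, h2=1, slots 0,1 occupied -> index 2.
Table: [574, 798, 168, 644, 872, ., .]

2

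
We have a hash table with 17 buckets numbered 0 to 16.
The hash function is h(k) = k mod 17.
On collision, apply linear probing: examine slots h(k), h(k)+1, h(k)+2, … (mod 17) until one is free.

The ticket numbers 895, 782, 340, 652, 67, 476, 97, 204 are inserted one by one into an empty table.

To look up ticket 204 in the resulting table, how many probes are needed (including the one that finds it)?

4

895 hashes to 11; slot 11 is free -> place at 11.
782 hashes to 0; slot 0 is free -> place at 0.
340 hashes to 0; 0 taken -> place at 1.
652 hashes to 6; slot 6 is free -> place at 6.
67 hashes to 16; slot 16 is free -> place at 16.
476 hashes to 0; 0,1 taken -> place at 2.
97 hashes to 12; slot 12 is free -> place at 12.
204 hashes to 0; 0,1,2 taken -> place at 3.
Table: [782, 340, 476, 204, _, _, 652, _, _, _, _, 895, 97, _, _, _, 67]
Lookup 204: h=0, probe 0,1,2,3 → found at 3.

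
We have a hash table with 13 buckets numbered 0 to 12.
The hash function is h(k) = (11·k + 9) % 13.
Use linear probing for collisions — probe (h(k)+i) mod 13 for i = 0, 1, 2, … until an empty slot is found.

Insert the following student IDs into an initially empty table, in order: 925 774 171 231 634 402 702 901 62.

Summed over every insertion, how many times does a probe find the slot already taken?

925 hashes to 5; slot 5 is free -> place at 5.
774 hashes to 8; slot 8 is free -> place at 8.
171 hashes to 5; 5 taken -> place at 6.
231 hashes to 2; slot 2 is free -> place at 2.
634 hashes to 2; 2 taken -> place at 3.
402 hashes to 11; slot 11 is free -> place at 11.
702 hashes to 9; slot 9 is free -> place at 9.
901 hashes to 1; slot 1 is free -> place at 1.
62 hashes to 2; 2,3 taken -> place at 4.
Table: [—, 901, 231, 634, 62, 925, 171, —, 774, 702, —, 402, —]

4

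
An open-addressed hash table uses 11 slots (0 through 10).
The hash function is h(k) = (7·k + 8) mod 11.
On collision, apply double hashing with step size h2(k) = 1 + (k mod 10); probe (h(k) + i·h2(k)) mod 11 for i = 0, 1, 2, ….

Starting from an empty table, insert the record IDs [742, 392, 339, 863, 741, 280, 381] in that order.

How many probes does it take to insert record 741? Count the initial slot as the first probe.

3

Insert 742: h=10, slot 10 empty -> index 10.
Insert 392: h=2, slot 2 empty -> index 2.
Insert 339: h=5, slot 5 empty -> index 5.
Insert 863: h=10, h2=4, slot 10 occupied -> index 3.
Insert 741: h=3, h2=2, slots 3,5 occupied -> index 7.
Insert 280: h=10, h2=1, slot 10 occupied -> index 0.
Insert 381: h=2, h2=2, slot 2 occupied -> index 4.
Table: [280, _, 392, 863, 381, 339, _, 741, _, _, 742]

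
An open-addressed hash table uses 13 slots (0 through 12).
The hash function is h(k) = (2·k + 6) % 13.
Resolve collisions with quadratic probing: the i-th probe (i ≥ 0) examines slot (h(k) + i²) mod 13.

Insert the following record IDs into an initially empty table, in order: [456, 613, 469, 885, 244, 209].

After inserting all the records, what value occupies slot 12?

885

Insert 456: h=8, slot 8 empty -> index 8.
Insert 613: h=10, slot 10 empty -> index 10.
Insert 469: h=8, slot 8 occupied -> index 9.
Insert 885: h=8, slots 8,9 occupied -> index 12.
Insert 244: h=0, slot 0 empty -> index 0.
Insert 209: h=8, slots 8,9,12 occupied -> index 4.
Table: [244, ∅, ∅, ∅, 209, ∅, ∅, ∅, 456, 469, 613, ∅, 885]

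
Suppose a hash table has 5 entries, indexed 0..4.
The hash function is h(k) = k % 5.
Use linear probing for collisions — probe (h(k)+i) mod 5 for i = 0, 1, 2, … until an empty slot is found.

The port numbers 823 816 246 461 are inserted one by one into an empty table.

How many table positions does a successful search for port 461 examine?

Insert 823: h=3, slot 3 empty → index 3.
Insert 816: h=1, slot 1 empty → index 1.
Insert 246: h=1, slot 1 occupied → index 2.
Insert 461: h=1, slots 1,2,3 occupied → index 4.
Table: [-, 816, 246, 823, 461]
Lookup 461: h=1, probe 1,2,3,4 → found at 4.

4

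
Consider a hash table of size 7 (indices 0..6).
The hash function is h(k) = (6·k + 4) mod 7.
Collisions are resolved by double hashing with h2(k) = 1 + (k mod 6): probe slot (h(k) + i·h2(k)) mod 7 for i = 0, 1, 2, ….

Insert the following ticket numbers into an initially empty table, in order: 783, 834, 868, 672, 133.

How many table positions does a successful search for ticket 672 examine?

3

783: h=5 -> slot 5
834: h=3 -> slot 3
868: h=4 -> slot 4
672: h=4, h2=1, probe 4,5,6 -> slot 6
133: h=4, h2=2, probe 4,6,1 -> slot 1
Table: [-, 133, -, 834, 868, 783, 672]
Lookup 672: h=4, h2=1, probe 4,5,6 → found at 6.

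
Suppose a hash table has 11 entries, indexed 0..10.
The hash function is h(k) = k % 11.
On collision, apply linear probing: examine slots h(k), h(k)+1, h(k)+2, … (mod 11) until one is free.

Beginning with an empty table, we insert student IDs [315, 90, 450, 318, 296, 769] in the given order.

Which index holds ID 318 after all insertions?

315: h=7 → slot 7
90: h=2 → slot 2
450: h=10 → slot 10
318: h=10, probe 10,0 → slot 0
296: h=10, probe 10,0,1 → slot 1
769: h=10, probe 10,0,1,2,3 → slot 3
Table: [318, 296, 90, 769, -, -, -, 315, -, -, 450]

0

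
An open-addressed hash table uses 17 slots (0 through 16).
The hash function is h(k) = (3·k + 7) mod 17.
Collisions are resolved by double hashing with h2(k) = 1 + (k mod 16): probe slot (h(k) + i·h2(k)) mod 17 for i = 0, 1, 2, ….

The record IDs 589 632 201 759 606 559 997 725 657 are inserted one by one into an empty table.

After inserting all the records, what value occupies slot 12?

589: h=6 => slot 6
632: h=16 => slot 16
201: h=15 => slot 15
759: h=6, h2=8, probe 6,14 => slot 14
606: h=6, h2=15, probe 6,4 => slot 4
559: h=1 => slot 1
997: h=6, h2=6, probe 6,12 => slot 12
725: h=6, h2=6, probe 6,12,1,7 => slot 7
657: h=6, h2=2, probe 6,8 => slot 8
Table: [∅, 559, ∅, ∅, 606, ∅, 589, 725, 657, ∅, ∅, ∅, 997, ∅, 759, 201, 632]

997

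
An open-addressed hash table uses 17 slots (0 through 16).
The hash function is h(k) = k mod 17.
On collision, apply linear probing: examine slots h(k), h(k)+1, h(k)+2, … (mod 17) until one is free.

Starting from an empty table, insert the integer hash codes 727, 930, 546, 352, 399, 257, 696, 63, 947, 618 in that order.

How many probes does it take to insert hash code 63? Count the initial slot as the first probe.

4

727 hashes to 13; slot 13 is free → place at 13.
930 hashes to 12; slot 12 is free → place at 12.
546 hashes to 2; slot 2 is free → place at 2.
352 hashes to 12; 12,13 taken → place at 14.
399 hashes to 8; slot 8 is free → place at 8.
257 hashes to 2; 2 taken → place at 3.
696 hashes to 16; slot 16 is free → place at 16.
63 hashes to 12; 12,13,14 taken → place at 15.
947 hashes to 12; 12,13,14,15,16 taken → place at 0.
618 hashes to 6; slot 6 is free → place at 6.
Table: [947, ., 546, 257, ., ., 618, ., 399, ., ., ., 930, 727, 352, 63, 696]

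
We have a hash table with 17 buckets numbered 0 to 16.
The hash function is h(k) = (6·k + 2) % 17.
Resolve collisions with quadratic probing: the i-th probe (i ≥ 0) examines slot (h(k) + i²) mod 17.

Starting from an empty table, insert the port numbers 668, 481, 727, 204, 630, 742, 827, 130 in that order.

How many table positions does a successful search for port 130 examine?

668 hashes to 15; slot 15 is free => place at 15.
481 hashes to 15; 15 taken => place at 16.
727 hashes to 12; slot 12 is free => place at 12.
204 hashes to 2; slot 2 is free => place at 2.
630 hashes to 8; slot 8 is free => place at 8.
742 hashes to 0; slot 0 is free => place at 0.
827 hashes to 0; 0 taken => place at 1.
130 hashes to 0; 0,1 taken => place at 4.
Table: [742, 827, 204, _, 130, _, _, _, 630, _, _, _, 727, _, _, 668, 481]
Lookup 130: h=0, probe 0,1,4 → found at 4.

3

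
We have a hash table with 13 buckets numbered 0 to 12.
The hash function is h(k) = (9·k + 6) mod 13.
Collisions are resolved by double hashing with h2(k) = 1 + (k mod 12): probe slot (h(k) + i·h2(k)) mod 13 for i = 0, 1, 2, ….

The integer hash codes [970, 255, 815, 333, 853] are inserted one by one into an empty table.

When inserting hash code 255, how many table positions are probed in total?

2

970 hashes to 0; slot 0 is free → place at 0.
255 hashes to 0, h2=4; 0 taken → place at 4.
815 hashes to 9; slot 9 is free → place at 9.
333 hashes to 0, h2=10; 0 taken → place at 10.
853 hashes to 0, h2=2; 0 taken → place at 2.
Table: [970, ∅, 853, ∅, 255, ∅, ∅, ∅, ∅, 815, 333, ∅, ∅]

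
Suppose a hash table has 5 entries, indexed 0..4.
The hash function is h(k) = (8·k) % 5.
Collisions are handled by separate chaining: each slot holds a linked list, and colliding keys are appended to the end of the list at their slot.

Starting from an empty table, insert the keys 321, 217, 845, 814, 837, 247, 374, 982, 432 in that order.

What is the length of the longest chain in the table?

5

Insert 321: h=3, bucket 3 empty → new chain.
Insert 217: h=1, bucket 1 empty → new chain.
Insert 845: h=0, bucket 0 empty → new chain.
Insert 814: h=2, bucket 2 empty → new chain.
Insert 837: h=1, bucket 1 nonempty → append to chain.
Insert 247: h=1, bucket 1 nonempty → append to chain.
Insert 374: h=2, bucket 2 nonempty → append to chain.
Insert 982: h=1, bucket 1 nonempty → append to chain.
Insert 432: h=1, bucket 1 nonempty → append to chain.
Final buckets:
0: 845
1: 217 -> 837 -> 247 -> 982 -> 432
2: 814 -> 374
3: 321
4: —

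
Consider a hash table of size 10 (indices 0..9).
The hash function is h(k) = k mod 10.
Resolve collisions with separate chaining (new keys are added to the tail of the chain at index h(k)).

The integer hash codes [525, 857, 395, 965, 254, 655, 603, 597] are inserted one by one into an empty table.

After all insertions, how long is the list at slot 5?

4

Insert 525: h=5, bucket 5 empty -> new chain.
Insert 857: h=7, bucket 7 empty -> new chain.
Insert 395: h=5, bucket 5 nonempty -> append to chain.
Insert 965: h=5, bucket 5 nonempty -> append to chain.
Insert 254: h=4, bucket 4 empty -> new chain.
Insert 655: h=5, bucket 5 nonempty -> append to chain.
Insert 603: h=3, bucket 3 empty -> new chain.
Insert 597: h=7, bucket 7 nonempty -> append to chain.
Final buckets:
0: .
1: .
2: .
3: 603
4: 254
5: 525 -> 395 -> 965 -> 655
6: .
7: 857 -> 597
8: .
9: .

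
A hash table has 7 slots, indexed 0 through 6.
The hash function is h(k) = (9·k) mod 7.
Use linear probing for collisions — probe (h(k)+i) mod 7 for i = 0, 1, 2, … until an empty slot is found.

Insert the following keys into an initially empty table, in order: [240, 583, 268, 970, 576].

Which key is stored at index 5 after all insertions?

240: h=4 => slot 4
583: h=4, probe 4,5 => slot 5
268: h=4, probe 4,5,6 => slot 6
970: h=1 => slot 1
576: h=4, probe 4,5,6,0 => slot 0
Table: [576, 970, ∅, ∅, 240, 583, 268]

583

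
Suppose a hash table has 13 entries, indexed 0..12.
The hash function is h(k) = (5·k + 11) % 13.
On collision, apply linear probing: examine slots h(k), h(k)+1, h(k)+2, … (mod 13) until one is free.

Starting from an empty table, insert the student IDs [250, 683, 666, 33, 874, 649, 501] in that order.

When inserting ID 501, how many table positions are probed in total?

3

Insert 250: h=0, slot 0 empty => index 0.
Insert 683: h=7, slot 7 empty => index 7.
Insert 666: h=0, slot 0 occupied => index 1.
Insert 33: h=7, slot 7 occupied => index 8.
Insert 874: h=0, slots 0,1 occupied => index 2.
Insert 649: h=6, slot 6 empty => index 6.
Insert 501: h=7, slots 7,8 occupied => index 9.
Table: [250, 666, 874, ∅, ∅, ∅, 649, 683, 33, 501, ∅, ∅, ∅]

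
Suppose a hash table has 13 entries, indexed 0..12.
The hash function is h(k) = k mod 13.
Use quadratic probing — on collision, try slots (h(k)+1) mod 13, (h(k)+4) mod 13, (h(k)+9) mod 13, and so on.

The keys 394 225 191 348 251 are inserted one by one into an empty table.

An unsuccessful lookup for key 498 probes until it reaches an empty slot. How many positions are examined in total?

4

394: h=4 → slot 4
225: h=4, probe 4,5 → slot 5
191: h=9 → slot 9
348: h=10 → slot 10
251: h=4, probe 4,5,8 → slot 8
Table: [∅, ∅, ∅, ∅, 394, 225, ∅, ∅, 251, 191, 348, ∅, ∅]
Lookup 498: h=4, probe 4,5,8,0 → slot 0 empty, not found.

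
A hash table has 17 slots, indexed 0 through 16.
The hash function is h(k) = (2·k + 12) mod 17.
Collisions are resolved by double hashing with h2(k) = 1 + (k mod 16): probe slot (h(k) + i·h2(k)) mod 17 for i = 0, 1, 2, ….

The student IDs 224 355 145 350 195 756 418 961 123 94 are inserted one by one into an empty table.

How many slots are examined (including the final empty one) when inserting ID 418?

224: h=1 → slot 1
355: h=8 → slot 8
145: h=13 → slot 13
350: h=15 → slot 15
195: h=11 → slot 11
756: h=11, h2=5, probe 11,16 → slot 16
418: h=15, h2=3, probe 15,1,4 → slot 4
961: h=13, h2=2, probe 13,15,0 → slot 0
123: h=3 → slot 3
94: h=13, h2=15, probe 13,11,9 → slot 9
Table: [961, 224, _, 123, 418, _, _, _, 355, 94, _, 195, _, 145, _, 350, 756]

3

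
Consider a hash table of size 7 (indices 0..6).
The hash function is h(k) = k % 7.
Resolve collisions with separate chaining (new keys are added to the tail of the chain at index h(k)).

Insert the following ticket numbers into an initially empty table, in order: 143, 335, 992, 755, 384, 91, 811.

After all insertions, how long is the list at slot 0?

1

Insert 143: h=3, bucket 3 empty -> new chain.
Insert 335: h=6, bucket 6 empty -> new chain.
Insert 992: h=5, bucket 5 empty -> new chain.
Insert 755: h=6, bucket 6 nonempty -> append to chain.
Insert 384: h=6, bucket 6 nonempty -> append to chain.
Insert 91: h=0, bucket 0 empty -> new chain.
Insert 811: h=6, bucket 6 nonempty -> append to chain.
Final buckets:
0: 91
1: -
2: -
3: 143
4: -
5: 992
6: 335 -> 755 -> 384 -> 811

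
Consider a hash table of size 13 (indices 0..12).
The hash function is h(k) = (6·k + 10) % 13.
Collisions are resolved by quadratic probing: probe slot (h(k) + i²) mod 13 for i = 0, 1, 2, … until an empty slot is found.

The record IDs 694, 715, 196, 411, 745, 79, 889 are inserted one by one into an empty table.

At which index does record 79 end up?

4

694: h=1 => slot 1
715: h=10 => slot 10
196: h=3 => slot 3
411: h=6 => slot 6
745: h=8 => slot 8
79: h=3, probe 3,4 => slot 4
889: h=1, probe 1,2 => slot 2
Table: [., 694, 889, 196, 79, ., 411, ., 745, ., 715, ., .]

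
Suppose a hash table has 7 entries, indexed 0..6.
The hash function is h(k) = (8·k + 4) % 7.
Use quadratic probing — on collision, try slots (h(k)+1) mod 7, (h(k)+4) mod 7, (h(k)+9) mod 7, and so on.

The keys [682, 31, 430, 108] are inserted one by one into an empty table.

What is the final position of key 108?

2

Insert 682: h=0, slot 0 empty => index 0.
Insert 31: h=0, slot 0 occupied => index 1.
Insert 430: h=0, slots 0,1 occupied => index 4.
Insert 108: h=0, slots 0,1,4 occupied => index 2.
Table: [682, 31, 108, ∅, 430, ∅, ∅]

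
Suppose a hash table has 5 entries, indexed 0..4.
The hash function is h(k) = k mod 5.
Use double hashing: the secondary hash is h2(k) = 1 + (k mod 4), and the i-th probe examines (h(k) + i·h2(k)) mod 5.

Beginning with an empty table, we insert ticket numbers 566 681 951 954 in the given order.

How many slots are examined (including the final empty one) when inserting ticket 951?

Insert 566: h=1, slot 1 empty -> index 1.
Insert 681: h=1, h2=2, slot 1 occupied -> index 3.
Insert 951: h=1, h2=4, slot 1 occupied -> index 0.
Insert 954: h=4, slot 4 empty -> index 4.
Table: [951, 566, -, 681, 954]

2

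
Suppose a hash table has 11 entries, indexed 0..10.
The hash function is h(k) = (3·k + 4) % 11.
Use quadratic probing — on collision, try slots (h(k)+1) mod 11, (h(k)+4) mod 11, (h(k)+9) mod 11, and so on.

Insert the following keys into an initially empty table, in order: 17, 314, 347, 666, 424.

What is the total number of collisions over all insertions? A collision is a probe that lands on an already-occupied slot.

Insert 17: h=0, slot 0 empty → index 0.
Insert 314: h=0, slot 0 occupied → index 1.
Insert 347: h=0, slots 0,1 occupied → index 4.
Insert 666: h=0, slots 0,1,4 occupied → index 9.
Insert 424: h=0, slots 0,1,4,9 occupied → index 5.
Table: [17, 314, _, _, 347, 424, _, _, _, 666, _]

10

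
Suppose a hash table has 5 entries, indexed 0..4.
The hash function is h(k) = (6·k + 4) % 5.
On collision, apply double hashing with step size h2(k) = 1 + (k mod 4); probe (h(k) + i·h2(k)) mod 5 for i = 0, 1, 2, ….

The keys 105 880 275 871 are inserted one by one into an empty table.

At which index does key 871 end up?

2

Insert 105: h=4, slot 4 empty -> index 4.
Insert 880: h=4, h2=1, slot 4 occupied -> index 0.
Insert 275: h=4, h2=4, slot 4 occupied -> index 3.
Insert 871: h=0, h2=4, slots 0,4,3 occupied -> index 2.
Table: [880, ., 871, 275, 105]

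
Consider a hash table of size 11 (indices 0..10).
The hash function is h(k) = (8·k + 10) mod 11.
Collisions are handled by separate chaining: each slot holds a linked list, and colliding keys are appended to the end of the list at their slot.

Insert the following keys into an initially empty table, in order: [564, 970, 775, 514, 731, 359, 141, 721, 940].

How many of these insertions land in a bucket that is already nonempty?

2

Insert 564: h=1, bucket 1 empty -> new chain.
Insert 970: h=4, bucket 4 empty -> new chain.
Insert 775: h=6, bucket 6 empty -> new chain.
Insert 514: h=8, bucket 8 empty -> new chain.
Insert 731: h=6, bucket 6 nonempty -> append to chain.
Insert 359: h=0, bucket 0 empty -> new chain.
Insert 141: h=5, bucket 5 empty -> new chain.
Insert 721: h=3, bucket 3 empty -> new chain.
Insert 940: h=6, bucket 6 nonempty -> append to chain.
Final buckets:
0: 359
1: 564
2: —
3: 721
4: 970
5: 141
6: 775 -> 731 -> 940
7: —
8: 514
9: —
10: —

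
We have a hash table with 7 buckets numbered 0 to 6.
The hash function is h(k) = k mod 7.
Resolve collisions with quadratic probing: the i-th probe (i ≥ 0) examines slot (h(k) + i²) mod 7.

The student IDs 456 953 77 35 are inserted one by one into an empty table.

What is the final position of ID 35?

456 hashes to 1; slot 1 is free => place at 1.
953 hashes to 1; 1 taken => place at 2.
77 hashes to 0; slot 0 is free => place at 0.
35 hashes to 0; 0,1 taken => place at 4.
Table: [77, 456, 953, —, 35, —, —]

4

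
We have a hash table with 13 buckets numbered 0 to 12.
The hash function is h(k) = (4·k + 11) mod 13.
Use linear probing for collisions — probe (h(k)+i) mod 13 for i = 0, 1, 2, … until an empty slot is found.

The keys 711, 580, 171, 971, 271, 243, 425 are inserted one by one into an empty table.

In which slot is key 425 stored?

11

711 hashes to 8; slot 8 is free => place at 8.
580 hashes to 4; slot 4 is free => place at 4.
171 hashes to 6; slot 6 is free => place at 6.
971 hashes to 8; 8 taken => place at 9.
271 hashes to 3; slot 3 is free => place at 3.
243 hashes to 8; 8,9 taken => place at 10.
425 hashes to 8; 8,9,10 taken => place at 11.
Table: [., ., ., 271, 580, ., 171, ., 711, 971, 243, 425, .]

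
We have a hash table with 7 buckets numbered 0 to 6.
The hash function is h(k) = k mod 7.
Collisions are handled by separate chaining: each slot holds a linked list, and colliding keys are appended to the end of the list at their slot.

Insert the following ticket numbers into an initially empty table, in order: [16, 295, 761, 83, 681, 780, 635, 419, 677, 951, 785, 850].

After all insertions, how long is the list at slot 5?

3

16 -> bucket 2
295 -> bucket 1
761 -> bucket 5
83 -> bucket 6
681 -> bucket 2 (collision)
780 -> bucket 3
635 -> bucket 5 (collision)
419 -> bucket 6 (collision)
677 -> bucket 5 (collision)
951 -> bucket 6 (collision)
785 -> bucket 1 (collision)
850 -> bucket 3 (collision)
Final buckets:
0: —
1: 295 -> 785
2: 16 -> 681
3: 780 -> 850
4: —
5: 761 -> 635 -> 677
6: 83 -> 419 -> 951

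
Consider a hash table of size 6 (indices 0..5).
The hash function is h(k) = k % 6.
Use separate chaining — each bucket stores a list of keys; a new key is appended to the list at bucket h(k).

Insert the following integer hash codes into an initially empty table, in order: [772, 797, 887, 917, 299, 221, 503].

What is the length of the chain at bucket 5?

Insert 772: h=4, bucket 4 empty → new chain.
Insert 797: h=5, bucket 5 empty → new chain.
Insert 887: h=5, bucket 5 nonempty → append to chain.
Insert 917: h=5, bucket 5 nonempty → append to chain.
Insert 299: h=5, bucket 5 nonempty → append to chain.
Insert 221: h=5, bucket 5 nonempty → append to chain.
Insert 503: h=5, bucket 5 nonempty → append to chain.
Final buckets:
0: _
1: _
2: _
3: _
4: 772
5: 797 -> 887 -> 917 -> 299 -> 221 -> 503

6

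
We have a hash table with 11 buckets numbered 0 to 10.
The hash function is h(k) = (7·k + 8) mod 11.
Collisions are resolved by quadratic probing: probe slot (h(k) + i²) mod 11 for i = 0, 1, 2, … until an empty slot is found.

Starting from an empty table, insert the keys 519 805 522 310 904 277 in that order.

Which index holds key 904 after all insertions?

9

Insert 519: h=0, slot 0 empty → index 0.
Insert 805: h=0, slot 0 occupied → index 1.
Insert 522: h=10, slot 10 empty → index 10.
Insert 310: h=0, slots 0,1 occupied → index 4.
Insert 904: h=0, slots 0,1,4 occupied → index 9.
Insert 277: h=0, slots 0,1,4,9 occupied → index 5.
Table: [519, 805, -, -, 310, 277, -, -, -, 904, 522]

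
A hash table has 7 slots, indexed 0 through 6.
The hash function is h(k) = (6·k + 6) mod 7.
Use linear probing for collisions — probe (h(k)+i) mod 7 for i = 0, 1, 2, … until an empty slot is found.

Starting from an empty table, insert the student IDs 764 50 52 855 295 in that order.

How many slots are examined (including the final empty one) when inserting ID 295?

4

764 hashes to 5; slot 5 is free → place at 5.
50 hashes to 5; 5 taken → place at 6.
52 hashes to 3; slot 3 is free → place at 3.
855 hashes to 5; 5,6 taken → place at 0.
295 hashes to 5; 5,6,0 taken → place at 1.
Table: [855, 295, -, 52, -, 764, 50]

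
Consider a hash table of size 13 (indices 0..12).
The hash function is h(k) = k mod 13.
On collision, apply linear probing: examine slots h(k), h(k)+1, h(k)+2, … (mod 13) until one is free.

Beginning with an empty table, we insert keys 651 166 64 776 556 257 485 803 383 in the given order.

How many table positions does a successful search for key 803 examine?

6

651 hashes to 1; slot 1 is free → place at 1.
166 hashes to 10; slot 10 is free → place at 10.
64 hashes to 12; slot 12 is free → place at 12.
776 hashes to 9; slot 9 is free → place at 9.
556 hashes to 10; 10 taken → place at 11.
257 hashes to 10; 10,11,12 taken → place at 0.
485 hashes to 4; slot 4 is free → place at 4.
803 hashes to 10; 10,11,12,0,1 taken → place at 2.
383 hashes to 6; slot 6 is free → place at 6.
Table: [257, 651, 803, —, 485, —, 383, —, —, 776, 166, 556, 64]
Lookup 803: h=10, probe 10,11,12,0,1,2 → found at 2.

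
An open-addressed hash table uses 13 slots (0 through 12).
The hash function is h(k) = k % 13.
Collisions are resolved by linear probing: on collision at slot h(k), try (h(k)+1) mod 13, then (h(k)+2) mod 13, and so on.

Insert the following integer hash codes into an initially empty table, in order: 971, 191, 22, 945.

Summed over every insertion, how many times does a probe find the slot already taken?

6

971 hashes to 9; slot 9 is free -> place at 9.
191 hashes to 9; 9 taken -> place at 10.
22 hashes to 9; 9,10 taken -> place at 11.
945 hashes to 9; 9,10,11 taken -> place at 12.
Table: [., ., ., ., ., ., ., ., ., 971, 191, 22, 945]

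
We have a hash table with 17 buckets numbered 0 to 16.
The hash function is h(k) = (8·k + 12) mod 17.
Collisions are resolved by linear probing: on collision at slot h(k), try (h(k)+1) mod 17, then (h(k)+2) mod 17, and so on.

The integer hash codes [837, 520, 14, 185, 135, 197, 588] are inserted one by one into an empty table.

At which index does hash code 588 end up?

9

837 hashes to 10; slot 10 is free → place at 10.
520 hashes to 7; slot 7 is free → place at 7.
14 hashes to 5; slot 5 is free → place at 5.
185 hashes to 13; slot 13 is free → place at 13.
135 hashes to 4; slot 4 is free → place at 4.
197 hashes to 7; 7 taken → place at 8.
588 hashes to 7; 7,8 taken → place at 9.
Table: [., ., ., ., 135, 14, ., 520, 197, 588, 837, ., ., 185, ., ., .]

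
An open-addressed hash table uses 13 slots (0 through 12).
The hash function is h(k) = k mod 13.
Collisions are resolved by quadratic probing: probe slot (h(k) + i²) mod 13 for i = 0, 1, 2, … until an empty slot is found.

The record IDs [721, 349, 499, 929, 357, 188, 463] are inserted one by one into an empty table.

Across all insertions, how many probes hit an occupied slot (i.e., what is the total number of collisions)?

721: h=6 → slot 6
349: h=11 → slot 11
499: h=5 → slot 5
929: h=6, probe 6,7 → slot 7
357: h=6, probe 6,7,10 → slot 10
188: h=6, probe 6,7,10,2 → slot 2
463: h=8 → slot 8
Table: [-, -, 188, -, -, 499, 721, 929, 463, -, 357, 349, -]

6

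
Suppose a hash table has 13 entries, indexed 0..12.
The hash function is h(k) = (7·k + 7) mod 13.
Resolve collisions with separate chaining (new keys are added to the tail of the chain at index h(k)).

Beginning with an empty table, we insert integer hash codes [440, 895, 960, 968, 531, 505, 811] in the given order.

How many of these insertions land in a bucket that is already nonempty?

440 -> bucket 6
895 -> bucket 6 (collision)
960 -> bucket 6 (collision)
968 -> bucket 10
531 -> bucket 6 (collision)
505 -> bucket 6 (collision)
811 -> bucket 3
Final buckets:
0: ∅
1: ∅
2: ∅
3: 811
4: ∅
5: ∅
6: 440 -> 895 -> 960 -> 531 -> 505
7: ∅
8: ∅
9: ∅
10: 968
11: ∅
12: ∅

4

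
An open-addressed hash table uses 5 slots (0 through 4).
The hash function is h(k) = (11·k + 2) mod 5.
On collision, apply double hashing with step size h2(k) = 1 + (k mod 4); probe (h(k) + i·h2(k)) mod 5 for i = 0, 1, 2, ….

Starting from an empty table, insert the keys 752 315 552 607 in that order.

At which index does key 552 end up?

752: h=4 -> slot 4
315: h=2 -> slot 2
552: h=4, h2=1, probe 4,0 -> slot 0
607: h=4, h2=4, probe 4,3 -> slot 3
Table: [552, ∅, 315, 607, 752]

0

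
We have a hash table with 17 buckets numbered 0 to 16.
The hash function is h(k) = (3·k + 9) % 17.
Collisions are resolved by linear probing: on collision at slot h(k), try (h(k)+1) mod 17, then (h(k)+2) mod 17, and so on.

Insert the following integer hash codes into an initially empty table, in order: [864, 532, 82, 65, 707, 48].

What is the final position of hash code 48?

3

864: h=0 => slot 0
532: h=7 => slot 7
82: h=0, probe 0,1 => slot 1
65: h=0, probe 0,1,2 => slot 2
707: h=5 => slot 5
48: h=0, probe 0,1,2,3 => slot 3
Table: [864, 82, 65, 48, -, 707, -, 532, -, -, -, -, -, -, -, -, -]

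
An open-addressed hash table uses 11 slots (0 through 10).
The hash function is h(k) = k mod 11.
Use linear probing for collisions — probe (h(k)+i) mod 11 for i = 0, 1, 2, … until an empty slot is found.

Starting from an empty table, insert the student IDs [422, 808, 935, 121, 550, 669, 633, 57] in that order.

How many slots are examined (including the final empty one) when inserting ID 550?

3

422: h=4 => slot 4
808: h=5 => slot 5
935: h=0 => slot 0
121: h=0, probe 0,1 => slot 1
550: h=0, probe 0,1,2 => slot 2
669: h=9 => slot 9
633: h=6 => slot 6
57: h=2, probe 2,3 => slot 3
Table: [935, 121, 550, 57, 422, 808, 633, ., ., 669, .]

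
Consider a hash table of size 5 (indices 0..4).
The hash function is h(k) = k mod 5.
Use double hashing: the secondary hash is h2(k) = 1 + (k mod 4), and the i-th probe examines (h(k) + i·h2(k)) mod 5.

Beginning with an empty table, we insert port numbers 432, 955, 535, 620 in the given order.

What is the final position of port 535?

432 hashes to 2; slot 2 is free -> place at 2.
955 hashes to 0; slot 0 is free -> place at 0.
535 hashes to 0, h2=4; 0 taken -> place at 4.
620 hashes to 0, h2=1; 0 taken -> place at 1.
Table: [955, 620, 432, -, 535]

4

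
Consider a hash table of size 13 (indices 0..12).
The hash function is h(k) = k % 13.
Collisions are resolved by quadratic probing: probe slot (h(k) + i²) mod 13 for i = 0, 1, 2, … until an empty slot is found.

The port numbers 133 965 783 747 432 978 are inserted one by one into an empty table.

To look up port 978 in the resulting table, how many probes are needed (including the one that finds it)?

6

Insert 133: h=3, slot 3 empty -> index 3.
Insert 965: h=3, slot 3 occupied -> index 4.
Insert 783: h=3, slots 3,4 occupied -> index 7.
Insert 747: h=6, slot 6 empty -> index 6.
Insert 432: h=3, slots 3,4,7 occupied -> index 12.
Insert 978: h=3, slots 3,4,7,12,6 occupied -> index 2.
Table: [—, —, 978, 133, 965, —, 747, 783, —, —, —, —, 432]
Lookup 978: h=3, probe 3,4,7,12,6,2 → found at 2.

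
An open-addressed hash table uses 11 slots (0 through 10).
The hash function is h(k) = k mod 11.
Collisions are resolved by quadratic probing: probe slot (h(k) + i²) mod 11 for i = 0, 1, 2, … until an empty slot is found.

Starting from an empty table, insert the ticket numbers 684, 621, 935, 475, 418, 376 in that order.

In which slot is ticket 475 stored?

684: h=2 -> slot 2
621: h=5 -> slot 5
935: h=0 -> slot 0
475: h=2, probe 2,3 -> slot 3
418: h=0, probe 0,1 -> slot 1
376: h=2, probe 2,3,6 -> slot 6
Table: [935, 418, 684, 475, ∅, 621, 376, ∅, ∅, ∅, ∅]

3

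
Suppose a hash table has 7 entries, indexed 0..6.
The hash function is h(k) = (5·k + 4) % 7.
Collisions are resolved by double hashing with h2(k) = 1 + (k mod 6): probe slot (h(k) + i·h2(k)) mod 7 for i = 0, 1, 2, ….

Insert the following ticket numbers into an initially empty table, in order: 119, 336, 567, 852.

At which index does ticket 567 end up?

1

Insert 119: h=4, slot 4 empty => index 4.
Insert 336: h=4, h2=1, slot 4 occupied => index 5.
Insert 567: h=4, h2=4, slot 4 occupied => index 1.
Insert 852: h=1, h2=1, slot 1 occupied => index 2.
Table: [., 567, 852, ., 119, 336, .]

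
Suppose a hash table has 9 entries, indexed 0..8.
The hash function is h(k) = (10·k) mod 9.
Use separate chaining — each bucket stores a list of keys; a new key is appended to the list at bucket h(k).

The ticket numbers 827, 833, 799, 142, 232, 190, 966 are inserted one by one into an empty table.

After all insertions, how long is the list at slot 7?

Insert 827: h=8, bucket 8 empty → new chain.
Insert 833: h=5, bucket 5 empty → new chain.
Insert 799: h=7, bucket 7 empty → new chain.
Insert 142: h=7, bucket 7 nonempty → append to chain.
Insert 232: h=7, bucket 7 nonempty → append to chain.
Insert 190: h=1, bucket 1 empty → new chain.
Insert 966: h=3, bucket 3 empty → new chain.
Final buckets:
0: —
1: 190
2: —
3: 966
4: —
5: 833
6: —
7: 799 -> 142 -> 232
8: 827

3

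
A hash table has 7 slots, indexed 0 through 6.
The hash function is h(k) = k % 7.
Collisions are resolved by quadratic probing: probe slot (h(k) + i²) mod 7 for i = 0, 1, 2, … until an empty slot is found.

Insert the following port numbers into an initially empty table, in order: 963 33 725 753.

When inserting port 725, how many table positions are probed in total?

Insert 963: h=4, slot 4 empty => index 4.
Insert 33: h=5, slot 5 empty => index 5.
Insert 725: h=4, slots 4,5 occupied => index 1.
Insert 753: h=4, slots 4,5,1 occupied => index 6.
Table: [_, 725, _, _, 963, 33, 753]

3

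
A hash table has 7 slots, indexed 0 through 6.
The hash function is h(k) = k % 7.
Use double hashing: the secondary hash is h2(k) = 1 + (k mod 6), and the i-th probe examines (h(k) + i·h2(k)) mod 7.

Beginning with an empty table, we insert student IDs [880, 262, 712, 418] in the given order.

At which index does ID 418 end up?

Insert 880: h=5, slot 5 empty -> index 5.
Insert 262: h=3, slot 3 empty -> index 3.
Insert 712: h=5, h2=5, slots 5,3 occupied -> index 1.
Insert 418: h=5, h2=5, slots 5,3,1 occupied -> index 6.
Table: [., 712, ., 262, ., 880, 418]

6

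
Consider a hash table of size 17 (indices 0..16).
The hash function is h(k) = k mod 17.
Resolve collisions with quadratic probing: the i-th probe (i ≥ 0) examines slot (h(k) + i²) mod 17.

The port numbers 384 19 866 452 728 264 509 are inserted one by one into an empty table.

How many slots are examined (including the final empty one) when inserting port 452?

384 hashes to 10; slot 10 is free -> place at 10.
19 hashes to 2; slot 2 is free -> place at 2.
866 hashes to 16; slot 16 is free -> place at 16.
452 hashes to 10; 10 taken -> place at 11.
728 hashes to 14; slot 14 is free -> place at 14.
264 hashes to 9; slot 9 is free -> place at 9.
509 hashes to 16; 16 taken -> place at 0.
Table: [509, -, 19, -, -, -, -, -, -, 264, 384, 452, -, -, 728, -, 866]

2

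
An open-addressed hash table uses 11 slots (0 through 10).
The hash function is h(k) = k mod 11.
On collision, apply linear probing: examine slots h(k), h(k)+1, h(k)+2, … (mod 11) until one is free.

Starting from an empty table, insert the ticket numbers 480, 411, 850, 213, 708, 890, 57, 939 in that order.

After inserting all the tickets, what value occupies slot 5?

213

Insert 480: h=7, slot 7 empty → index 7.
Insert 411: h=4, slot 4 empty → index 4.
Insert 850: h=3, slot 3 empty → index 3.
Insert 213: h=4, slot 4 occupied → index 5.
Insert 708: h=4, slots 4,5 occupied → index 6.
Insert 890: h=10, slot 10 empty → index 10.
Insert 57: h=2, slot 2 empty → index 2.
Insert 939: h=4, slots 4,5,6,7 occupied → index 8.
Table: [∅, ∅, 57, 850, 411, 213, 708, 480, 939, ∅, 890]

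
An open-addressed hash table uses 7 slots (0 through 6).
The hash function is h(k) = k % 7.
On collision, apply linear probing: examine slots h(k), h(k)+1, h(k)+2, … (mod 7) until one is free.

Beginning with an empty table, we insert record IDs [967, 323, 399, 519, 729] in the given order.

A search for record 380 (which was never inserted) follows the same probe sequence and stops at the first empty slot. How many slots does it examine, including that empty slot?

967: h=1 → slot 1
323: h=1, probe 1,2 → slot 2
399: h=0 → slot 0
519: h=1, probe 1,2,3 → slot 3
729: h=1, probe 1,2,3,4 → slot 4
Table: [399, 967, 323, 519, 729, -, -]
Lookup 380: h=2, probe 2,3,4,5 → slot 5 empty, not found.

4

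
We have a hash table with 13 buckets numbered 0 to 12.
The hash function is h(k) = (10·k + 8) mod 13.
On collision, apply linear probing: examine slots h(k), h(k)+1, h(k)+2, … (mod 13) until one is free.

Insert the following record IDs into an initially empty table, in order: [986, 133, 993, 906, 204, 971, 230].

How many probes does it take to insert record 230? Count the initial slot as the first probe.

986: h=1 -> slot 1
133: h=12 -> slot 12
993: h=6 -> slot 6
906: h=7 -> slot 7
204: h=7, probe 7,8 -> slot 8
971: h=7, probe 7,8,9 -> slot 9
230: h=7, probe 7,8,9,10 -> slot 10
Table: [_, 986, _, _, _, _, 993, 906, 204, 971, 230, _, 133]

4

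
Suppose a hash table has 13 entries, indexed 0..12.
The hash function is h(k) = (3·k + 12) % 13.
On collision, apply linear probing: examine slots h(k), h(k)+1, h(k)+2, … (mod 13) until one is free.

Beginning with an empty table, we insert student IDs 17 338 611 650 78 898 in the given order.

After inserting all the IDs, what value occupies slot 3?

Insert 17: h=11, slot 11 empty → index 11.
Insert 338: h=12, slot 12 empty → index 12.
Insert 611: h=12, slot 12 occupied → index 0.
Insert 650: h=12, slots 12,0 occupied → index 1.
Insert 78: h=12, slots 12,0,1 occupied → index 2.
Insert 898: h=2, slot 2 occupied → index 3.
Table: [611, 650, 78, 898, ∅, ∅, ∅, ∅, ∅, ∅, ∅, 17, 338]

898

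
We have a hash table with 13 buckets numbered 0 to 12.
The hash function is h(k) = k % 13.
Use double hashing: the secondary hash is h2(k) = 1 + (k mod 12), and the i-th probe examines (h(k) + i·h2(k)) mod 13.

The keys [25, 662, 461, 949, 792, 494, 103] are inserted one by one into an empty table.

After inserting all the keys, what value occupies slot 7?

103

25 hashes to 12; slot 12 is free -> place at 12.
662 hashes to 12, h2=3; 12 taken -> place at 2.
461 hashes to 6; slot 6 is free -> place at 6.
949 hashes to 0; slot 0 is free -> place at 0.
792 hashes to 12, h2=1; 12,0 taken -> place at 1.
494 hashes to 0, h2=3; 0 taken -> place at 3.
103 hashes to 12, h2=8; 12 taken -> place at 7.
Table: [949, 792, 662, 494, ., ., 461, 103, ., ., ., ., 25]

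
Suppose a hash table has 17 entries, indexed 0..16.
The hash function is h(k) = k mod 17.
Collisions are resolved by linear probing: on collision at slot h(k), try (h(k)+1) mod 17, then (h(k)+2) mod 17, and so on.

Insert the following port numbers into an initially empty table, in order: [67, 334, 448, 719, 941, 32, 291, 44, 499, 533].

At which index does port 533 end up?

Insert 67: h=16, slot 16 empty -> index 16.
Insert 334: h=11, slot 11 empty -> index 11.
Insert 448: h=6, slot 6 empty -> index 6.
Insert 719: h=5, slot 5 empty -> index 5.
Insert 941: h=6, slot 6 occupied -> index 7.
Insert 32: h=15, slot 15 empty -> index 15.
Insert 291: h=2, slot 2 empty -> index 2.
Insert 44: h=10, slot 10 empty -> index 10.
Insert 499: h=6, slots 6,7 occupied -> index 8.
Insert 533: h=6, slots 6,7,8 occupied -> index 9.
Table: [_, _, 291, _, _, 719, 448, 941, 499, 533, 44, 334, _, _, _, 32, 67]

9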